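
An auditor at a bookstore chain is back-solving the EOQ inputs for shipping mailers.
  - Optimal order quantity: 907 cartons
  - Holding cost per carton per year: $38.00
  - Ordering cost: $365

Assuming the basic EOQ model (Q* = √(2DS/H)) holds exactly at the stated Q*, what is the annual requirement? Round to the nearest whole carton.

42,823 cartons per year

EOQ relation: Q² = 2DS/H, so rearrange for the unknown.
D = Q²H / (2S) = 907² × 38 / (2 × 365) = 42,822.82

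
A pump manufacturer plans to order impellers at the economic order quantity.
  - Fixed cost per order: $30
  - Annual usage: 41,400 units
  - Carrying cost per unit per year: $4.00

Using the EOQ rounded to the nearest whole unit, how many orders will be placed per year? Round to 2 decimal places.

52.54 orders per year

Q* = √(2·D·S / H) = √(2·41,400·30 / 4) = √621,000.0 ≈ 788.04 → Q = 788
Orders per year = D/Q = 41,400 / 788 = 52.538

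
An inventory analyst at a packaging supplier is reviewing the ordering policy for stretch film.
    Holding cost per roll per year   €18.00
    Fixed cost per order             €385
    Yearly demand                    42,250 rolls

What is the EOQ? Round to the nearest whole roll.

1,344 rolls

EOQ = √(2DS/H) = √(2 × 42,250 × 385 / 18)
    = √(1,807,361.11) ≈ 1,344.38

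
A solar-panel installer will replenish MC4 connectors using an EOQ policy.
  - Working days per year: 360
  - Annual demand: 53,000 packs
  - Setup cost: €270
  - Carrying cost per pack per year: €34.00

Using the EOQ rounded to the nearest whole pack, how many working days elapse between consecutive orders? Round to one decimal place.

6.2 days

EOQ = √(2DS/H) = √(2 × 53,000 × 270 / 34)
    = √(841,764.71) ≈ 917.48 → Q = 917 packs
Cycle time = (working days × Q)/D = (360 × 917) / 53,000 = 6.229 days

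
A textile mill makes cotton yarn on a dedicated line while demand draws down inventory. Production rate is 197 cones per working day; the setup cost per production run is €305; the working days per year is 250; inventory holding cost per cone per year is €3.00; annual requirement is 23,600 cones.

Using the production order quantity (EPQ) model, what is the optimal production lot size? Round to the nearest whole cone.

d = 23,600/250 = 94.4000 cones/day;  effective holding cost H(1 − d/p) = 3·(1 − 94.4000/197) = 1.56244
Q* = √(2DS / H_eff) = √(2·23,600·305 / 1.56244) ≈ 3,035.43

3,035 cones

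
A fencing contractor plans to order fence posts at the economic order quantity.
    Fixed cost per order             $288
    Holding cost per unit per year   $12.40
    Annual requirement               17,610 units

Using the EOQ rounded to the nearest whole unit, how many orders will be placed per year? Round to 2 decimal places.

Optimal lot size Q* = (2 × 17,610 × $288 / $12.4)^½ ≈ 904.44 → Q = 904
Orders per year = D/Q = 17,610 / 904 = 19.480

19.48 orders per year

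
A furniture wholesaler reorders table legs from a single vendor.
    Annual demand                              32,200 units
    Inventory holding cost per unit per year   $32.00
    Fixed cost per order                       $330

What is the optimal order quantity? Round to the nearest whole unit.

EOQ = √(2DS/H) = √(2 × 32,200 × 330 / 32)
    = √(664,125.00) ≈ 814.94

815 units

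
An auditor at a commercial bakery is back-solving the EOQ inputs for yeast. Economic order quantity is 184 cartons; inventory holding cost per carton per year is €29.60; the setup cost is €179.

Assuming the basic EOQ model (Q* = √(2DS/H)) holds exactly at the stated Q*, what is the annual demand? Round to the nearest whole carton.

From Q* = √(2DS/H) ⇒ Q*² = 2DS/H.
D = Q²H / (2S) = 184² × 29.6 / (2 × 179) = 2,799.27

2,799 cartons per year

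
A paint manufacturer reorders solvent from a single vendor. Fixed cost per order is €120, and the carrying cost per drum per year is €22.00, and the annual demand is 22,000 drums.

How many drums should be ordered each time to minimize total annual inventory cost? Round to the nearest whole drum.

490 drums

2DS/H = 2·22,000·120/22 = 240,000.00
EOQ = √240,000.00 ≈ 489.90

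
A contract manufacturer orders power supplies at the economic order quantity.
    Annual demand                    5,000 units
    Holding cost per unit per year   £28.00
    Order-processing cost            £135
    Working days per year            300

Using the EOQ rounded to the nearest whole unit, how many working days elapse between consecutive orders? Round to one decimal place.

13.2 days

Optimal lot size Q* = (2 × 5,000 × £135 / £28)^½ ≈ 219.58 → Q = 220 units
Days between orders = 300 / (D/Q) = 300 / 22.727 ≈ 13.200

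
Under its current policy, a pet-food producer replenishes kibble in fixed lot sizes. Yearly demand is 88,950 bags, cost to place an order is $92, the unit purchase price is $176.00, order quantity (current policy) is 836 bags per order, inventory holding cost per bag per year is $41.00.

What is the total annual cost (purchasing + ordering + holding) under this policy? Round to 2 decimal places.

Ordering: D/Q × S = 88,950/836 × $92 = $9,788.76
Holding:  Q/2 × H = 836/2 × $41 = $17,138.00
Purchase cost = D·C = 88,950 × 176 = $15,655,200.00
Total = $9,788.76 + $17,138.00 + $15,655,200.00 = $15,682,126.76

$15,682,126.76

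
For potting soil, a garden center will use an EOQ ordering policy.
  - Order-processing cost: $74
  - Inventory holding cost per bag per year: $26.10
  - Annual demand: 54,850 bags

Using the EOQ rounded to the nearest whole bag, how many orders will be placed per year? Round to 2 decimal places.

98.30 orders per year

Q* = √(2·D·S / H) = √(2·54,850·74 / 26.1) = √311,026.8 ≈ 557.70 → Q = 558
Orders per year = D/Q = 54,850 / 558 = 98.297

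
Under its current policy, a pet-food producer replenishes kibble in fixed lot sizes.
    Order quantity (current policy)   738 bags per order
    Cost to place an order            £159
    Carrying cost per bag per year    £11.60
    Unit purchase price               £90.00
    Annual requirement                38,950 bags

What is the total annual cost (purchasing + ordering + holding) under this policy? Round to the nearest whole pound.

Orders/yr = 38,950/738 = 52.778; ordering cost = 52.778 × £159 = £8,391.67
Average inventory = 738/2 = 369; holding cost = 369 × £11.6 = £4,280.40
Purchase cost = D·C = 38,950 × 90 = £3,505,500.00
Total = £8,391.67 + £4,280.40 + £3,505,500.00 = £3,518,172.07

£3,518,172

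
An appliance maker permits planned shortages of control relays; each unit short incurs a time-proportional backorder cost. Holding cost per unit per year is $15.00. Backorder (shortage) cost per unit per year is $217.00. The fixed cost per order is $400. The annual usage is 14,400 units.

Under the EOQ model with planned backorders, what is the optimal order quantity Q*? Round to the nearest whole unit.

Basic EOQ = √(2·14,400·400/15) = 876.356
Backorder adjustment √((H+b)/b) = √((15+217)/217) = 1.0340
Q* = 876.356 × 1.0340 ≈ 906.14

906 units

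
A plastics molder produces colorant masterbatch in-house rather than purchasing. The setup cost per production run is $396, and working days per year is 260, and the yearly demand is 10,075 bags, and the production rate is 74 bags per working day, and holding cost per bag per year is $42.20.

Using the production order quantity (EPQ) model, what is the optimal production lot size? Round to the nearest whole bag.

630 bags

Daily demand d = 10,075/260 = 38.750; p = 74; 1 − d/p = 0.47635
EPQ = √(2DS / (H(1 − d/p)))
    = √(2 × 10,075 × 396 / (42.2 × 0.47635)) ≈ 630.04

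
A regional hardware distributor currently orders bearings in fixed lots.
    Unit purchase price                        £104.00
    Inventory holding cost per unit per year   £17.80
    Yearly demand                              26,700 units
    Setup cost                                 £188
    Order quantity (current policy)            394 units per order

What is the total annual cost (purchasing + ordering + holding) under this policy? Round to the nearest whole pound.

Orders/yr = 26,700/394 = 67.766; ordering cost = 67.766 × £188 = £12,740.10
Average inventory = 394/2 = 197; holding cost = 197 × £17.8 = £3,506.60
Purchase cost = D·C = 26,700 × 104 = £2,776,800.00
Total = £12,740.10 + £3,506.60 + £2,776,800.00 = £2,793,046.70

£2,793,047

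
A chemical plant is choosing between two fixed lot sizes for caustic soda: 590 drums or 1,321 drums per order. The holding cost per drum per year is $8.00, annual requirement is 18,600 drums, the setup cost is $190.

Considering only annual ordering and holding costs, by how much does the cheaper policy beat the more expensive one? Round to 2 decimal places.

$390.58

For each Q, cost = (D/Q)·S + (Q/2)·H.
TC(590) = (18,600/590)×190 + (590/2)×8 = $8,349.83
TC(1,321) = (18,600/1,321)×190 + (1,321/2)×8 = $7,959.25
Cheaper: Q = 1,321.  Difference = $390.58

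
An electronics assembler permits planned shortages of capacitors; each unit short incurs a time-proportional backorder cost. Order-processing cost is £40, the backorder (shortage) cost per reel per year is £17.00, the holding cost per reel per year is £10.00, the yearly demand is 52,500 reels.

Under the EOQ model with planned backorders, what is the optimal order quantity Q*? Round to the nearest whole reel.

817 reels

Basic EOQ = √(2·52,500·40/10) = 648.074
Backorder adjustment √((H+b)/b) = √((10+17)/17) = 1.2603
Q* = 648.074 × 1.2603 ≈ 816.74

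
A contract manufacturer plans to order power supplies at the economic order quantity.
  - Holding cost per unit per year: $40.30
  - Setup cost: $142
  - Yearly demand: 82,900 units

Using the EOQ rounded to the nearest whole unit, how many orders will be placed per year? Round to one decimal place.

108.5 orders per year

2DS/H = 2·82,900·142/40.3 = 584,208.44
EOQ = √584,208.44 ≈ 764.34 → Q = 764
N = D/Q = 82,900/764 ≈ 108.508 orders/yr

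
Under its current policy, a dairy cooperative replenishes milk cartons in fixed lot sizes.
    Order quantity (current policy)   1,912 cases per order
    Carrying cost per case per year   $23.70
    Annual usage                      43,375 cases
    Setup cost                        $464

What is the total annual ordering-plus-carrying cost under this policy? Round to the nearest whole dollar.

Ordering: D/Q × S = 43,375/1,912 × $464 = $10,526.15
Holding:  Q/2 × H = 1,912/2 × $23.7 = $22,657.20
Total = $10,526.15 + $22,657.20 = $33,183.35

$33,183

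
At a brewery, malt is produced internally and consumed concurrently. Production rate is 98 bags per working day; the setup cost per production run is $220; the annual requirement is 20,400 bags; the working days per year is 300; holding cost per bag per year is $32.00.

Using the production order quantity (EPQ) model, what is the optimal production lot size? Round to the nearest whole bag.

957 bags

d = 20,400/300 = 68.0000 bags/day;  effective holding cost H(1 − d/p) = 32·(1 − 68.0000/98) = 9.79592
Q* = √(2DS / H_eff) = √(2·20,400·220 / 9.79592) ≈ 957.24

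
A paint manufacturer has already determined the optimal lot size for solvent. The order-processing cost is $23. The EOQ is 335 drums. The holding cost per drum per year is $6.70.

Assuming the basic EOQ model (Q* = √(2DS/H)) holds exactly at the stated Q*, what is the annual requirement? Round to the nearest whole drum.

Since Q* = (2DS/H)^½, squaring gives Q*²·H = 2DS.
D = Q²H / (2S) = 335² × 6.7 / (2 × 23) = 16,345.82

16,346 drums per year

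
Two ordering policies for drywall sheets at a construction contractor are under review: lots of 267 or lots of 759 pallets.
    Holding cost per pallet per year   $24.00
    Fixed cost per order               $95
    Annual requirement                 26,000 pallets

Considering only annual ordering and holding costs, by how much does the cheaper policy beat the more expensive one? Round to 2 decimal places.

For each Q, cost = (D/Q)·S + (Q/2)·H.
TC(267) = (26,000/267)×95 + (267/2)×24 = $12,454.94
TC(759) = (26,000/759)×95 + (759/2)×24 = $12,362.28
|ΔTC| = |$12,454.94 − $12,362.28| = $92.65

$92.65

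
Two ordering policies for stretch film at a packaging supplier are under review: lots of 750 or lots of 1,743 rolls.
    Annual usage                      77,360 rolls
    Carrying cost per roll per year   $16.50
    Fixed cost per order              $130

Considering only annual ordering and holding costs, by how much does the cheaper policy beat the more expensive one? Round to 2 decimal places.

$553.01

TC(Q) = (D/Q)S + (Q/2)H
TC(750) = (77,360/750)×130 + (750/2)×16.5 = $19,596.57
TC(1,743) = (77,360/1,743)×130 + (1,743/2)×16.5 = $20,149.57
Cheaper: Q = 750.  Difference = $553.01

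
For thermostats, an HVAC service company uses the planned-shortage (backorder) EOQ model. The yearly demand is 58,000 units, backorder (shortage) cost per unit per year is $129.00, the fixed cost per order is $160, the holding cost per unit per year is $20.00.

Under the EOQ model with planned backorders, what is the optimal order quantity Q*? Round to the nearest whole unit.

Basic EOQ = √(2·58,000·160/20) = 963.328
Backorder adjustment √((H+b)/b) = √((20+129)/129) = 1.0747
Q* = 963.328 × 1.0747 ≈ 1,035.31

1,035 units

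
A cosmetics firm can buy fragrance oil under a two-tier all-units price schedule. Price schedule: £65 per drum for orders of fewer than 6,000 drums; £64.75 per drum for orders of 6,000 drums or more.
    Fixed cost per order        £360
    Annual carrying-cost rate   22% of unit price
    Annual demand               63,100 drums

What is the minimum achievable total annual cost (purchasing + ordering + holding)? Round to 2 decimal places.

H₁ = 22%×£65 = £14.3000;  H₂ = 22%×£64.75 = £14.2450
EOQ₁ = √(2×63,100×360/14.3000) = 1,782.43  (< 6,000, feasible at tier 1)
EOQ₂ = √(2×63,100×360/14.2450) = 1,785.87  (< 6,000 → use Q = 6,000 at tier-2 price)
TC(tier 1 (EOQ₁), Q≈1,782.4) = £4,126,988.77
TC(tier 2, Q≈6,000.0) = £4,132,246.00
Minimum at tier 1 (EOQ₁): £4,126,988.77

£4,126,988.77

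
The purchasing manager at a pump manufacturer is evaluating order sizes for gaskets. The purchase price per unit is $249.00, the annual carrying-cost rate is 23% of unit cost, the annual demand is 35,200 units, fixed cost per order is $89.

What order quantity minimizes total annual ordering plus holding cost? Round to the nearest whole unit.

331 units

Carrying cost H = $249 × 23% = $57.2700/unit/yr
2DS/H = 2·35,200·89/57.27 = 109,404.57
EOQ = √109,404.57 ≈ 330.76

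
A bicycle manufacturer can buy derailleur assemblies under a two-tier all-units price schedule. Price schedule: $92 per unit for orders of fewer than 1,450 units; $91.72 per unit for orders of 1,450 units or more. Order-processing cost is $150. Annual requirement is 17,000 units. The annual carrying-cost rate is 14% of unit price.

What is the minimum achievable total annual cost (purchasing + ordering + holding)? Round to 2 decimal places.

H₁ = 14%×$92 = $12.8800;  H₂ = 14%×$91.72 = $12.8408
EOQ₁ = √(2×17,000×150/12.8800) = 629.26  (< 1,450, feasible at tier 1)
EOQ₂ = √(2×17,000×150/12.8408) = 630.22  (< 1,450 → use Q = 1,450 at tier-2 price)
TC(tier 1 (EOQ₁), Q≈629.3) = $1,572,104.81
TC(tier 2, Q≈1,450.0) = $1,570,308.20
Minimum at tier 2: $1,570,308.20

$1,570,308.20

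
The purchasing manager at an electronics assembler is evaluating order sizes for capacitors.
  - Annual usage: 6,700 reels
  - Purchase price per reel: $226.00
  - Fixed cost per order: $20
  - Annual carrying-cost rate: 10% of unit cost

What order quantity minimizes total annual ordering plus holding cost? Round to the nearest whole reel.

Holding cost per reel per year: H = 10% × $226 = $22.6000
Optimal lot size Q* = (2 × 6,700 × $20 / $22.6)^½ ≈ 108.90

109 reels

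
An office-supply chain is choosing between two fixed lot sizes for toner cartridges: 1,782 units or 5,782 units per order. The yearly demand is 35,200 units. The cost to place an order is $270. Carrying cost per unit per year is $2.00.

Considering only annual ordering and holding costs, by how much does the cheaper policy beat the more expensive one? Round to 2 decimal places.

$310.39

For each Q, cost = (D/Q)·S + (Q/2)·H.
TC(1,782) = (35,200/1,782)×270 + (1,782/2)×2 = $7,115.33
TC(5,782) = (35,200/5,782)×270 + (5,782/2)×2 = $7,425.72
Lots of 1,782 are cheaper by $310.39.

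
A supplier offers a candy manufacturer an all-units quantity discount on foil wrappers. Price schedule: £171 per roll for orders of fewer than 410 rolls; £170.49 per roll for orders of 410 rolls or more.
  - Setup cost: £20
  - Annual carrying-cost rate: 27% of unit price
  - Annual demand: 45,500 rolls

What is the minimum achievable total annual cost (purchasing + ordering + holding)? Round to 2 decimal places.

H₁ = 27%×£171 = £46.1700;  H₂ = 27%×£170.49 = £46.0323
EOQ₁ = √(2×45,500×20/46.1700) = 198.54  (< 410, feasible at tier 1)
EOQ₂ = √(2×45,500×20/46.0323) = 198.84  (< 410 → use Q = 410 at tier-2 price)
TC(tier 1 (EOQ₁), Q≈198.5) = £7,789,666.76
TC(tier 2, Q≈410.0) = £7,768,951.13
Minimum at tier 2: £7,768,951.13

£7,768,951.13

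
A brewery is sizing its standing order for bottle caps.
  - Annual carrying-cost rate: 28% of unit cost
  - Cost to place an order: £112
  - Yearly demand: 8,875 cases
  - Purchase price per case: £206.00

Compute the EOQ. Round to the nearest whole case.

Carrying cost H = £206 × 28% = £57.6800/case/yr
Optimal lot size Q* = (2 × 8,875 × £112 / £57.68)^½ ≈ 185.65

186 cases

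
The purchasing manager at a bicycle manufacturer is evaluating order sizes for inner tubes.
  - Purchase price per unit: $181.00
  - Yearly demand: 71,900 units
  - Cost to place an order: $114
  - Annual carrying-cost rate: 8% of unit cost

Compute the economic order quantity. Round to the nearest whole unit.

1,064 units

H = i·C = 0.08 × $181 = $14.4800 per unit-year
2DS/H = 2·71,900·114/14.48 = 1,132,127.07
EOQ = √1,132,127.07 ≈ 1,064.01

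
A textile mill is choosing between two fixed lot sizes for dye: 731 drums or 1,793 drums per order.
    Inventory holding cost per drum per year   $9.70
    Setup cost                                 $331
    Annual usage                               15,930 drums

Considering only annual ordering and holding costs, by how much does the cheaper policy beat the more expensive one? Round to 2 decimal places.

TC(Q) = (D/Q)S + (Q/2)H
TC(731) = (15,930/731)×331 + (731/2)×9.7 = $10,758.52
TC(1,793) = (15,930/1,793)×331 + (1,793/2)×9.7 = $11,636.84
Lots of 731 are cheaper by $878.31.

$878.31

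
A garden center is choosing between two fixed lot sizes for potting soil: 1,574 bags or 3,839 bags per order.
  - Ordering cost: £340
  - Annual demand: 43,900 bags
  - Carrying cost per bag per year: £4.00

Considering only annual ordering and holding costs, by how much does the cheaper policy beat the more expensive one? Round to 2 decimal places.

TC(Q) = (D/Q)S + (Q/2)H
TC(1,574) = (43,900/1,574)×340 + (1,574/2)×4 = £12,630.85
TC(3,839) = (43,900/3,839)×340 + (3,839/2)×4 = £11,565.99
|ΔTC| = |£12,630.85 − £11,565.99| = £1,064.85

£1,064.85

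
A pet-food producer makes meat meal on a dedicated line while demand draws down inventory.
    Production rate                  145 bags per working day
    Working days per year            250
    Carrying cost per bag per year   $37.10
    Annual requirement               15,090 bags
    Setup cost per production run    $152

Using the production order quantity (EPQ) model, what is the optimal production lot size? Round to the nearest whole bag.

Daily demand d = 15,090/250 = 60.360; p = 145; 1 − d/p = 0.58372
EPQ = √(2DS / (H(1 − d/p)))
    = √(2 × 15,090 × 152 / (37.1 × 0.58372)) ≈ 460.25

460 bags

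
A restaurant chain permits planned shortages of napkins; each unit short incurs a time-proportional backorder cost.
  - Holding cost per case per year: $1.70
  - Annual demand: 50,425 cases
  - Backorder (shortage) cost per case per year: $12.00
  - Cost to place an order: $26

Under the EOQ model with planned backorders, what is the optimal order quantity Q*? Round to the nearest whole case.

1,327 cases

Basic EOQ = √(2·50,425·26/1.7) = 1,241.939
Backorder adjustment √((H+b)/b) = √((1.7+12)/12) = 1.0685
Q* = 1,241.939 × 1.0685 ≈ 1,327.00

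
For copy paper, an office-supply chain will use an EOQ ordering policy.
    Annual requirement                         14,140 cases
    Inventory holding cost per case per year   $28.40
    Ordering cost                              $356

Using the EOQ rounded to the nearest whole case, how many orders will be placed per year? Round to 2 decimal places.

2DS/H = 2·14,140·356/28.4 = 354,495.77
EOQ = √354,495.77 ≈ 595.40 → Q = 595
N = D/Q = 14,140/595 ≈ 23.765 orders/yr

23.76 orders per year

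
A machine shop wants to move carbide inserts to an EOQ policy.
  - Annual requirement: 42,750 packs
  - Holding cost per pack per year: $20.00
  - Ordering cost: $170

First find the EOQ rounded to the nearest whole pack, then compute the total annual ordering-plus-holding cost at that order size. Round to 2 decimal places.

$17,049.93

EOQ = √(2DS/H) = √(2 × 42,750 × 170 / 20)
    = √(726,750.00) ≈ 852.50 → Q = 852 packs
Ordering: D/Q × S = 42,750/852 × $170 = $8,529.93
Holding:  Q/2 × H = 852/2 × $20 = $8,520.00
Total = $8,529.93 + $8,520.00 = $17,049.93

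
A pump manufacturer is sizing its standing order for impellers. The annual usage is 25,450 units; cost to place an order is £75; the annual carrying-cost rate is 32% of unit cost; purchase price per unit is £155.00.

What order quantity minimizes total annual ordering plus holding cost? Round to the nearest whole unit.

277 units

Holding cost per unit per year: H = 32% × £155 = £49.6000
Optimal lot size Q* = (2 × 25,450 × £75 / £49.6)^½ ≈ 277.43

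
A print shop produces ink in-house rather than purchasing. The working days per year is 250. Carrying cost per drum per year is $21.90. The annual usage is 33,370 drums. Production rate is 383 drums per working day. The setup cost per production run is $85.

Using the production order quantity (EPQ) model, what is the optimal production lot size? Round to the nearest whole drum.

d = 33,370/250 = 133.4800 drums/day;  effective holding cost H(1 − d/p) = 21.9·(1 − 133.4800/383) = 14.26759
Q* = √(2DS / H_eff) = √(2·33,370·85 / 14.26759) ≈ 630.56

631 drums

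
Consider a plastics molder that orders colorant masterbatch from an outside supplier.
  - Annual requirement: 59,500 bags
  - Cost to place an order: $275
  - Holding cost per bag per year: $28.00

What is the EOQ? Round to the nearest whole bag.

2DS/H = 2·59,500·275/28 = 1,168,750.00
EOQ = √1,168,750.00 ≈ 1,081.09

1,081 bags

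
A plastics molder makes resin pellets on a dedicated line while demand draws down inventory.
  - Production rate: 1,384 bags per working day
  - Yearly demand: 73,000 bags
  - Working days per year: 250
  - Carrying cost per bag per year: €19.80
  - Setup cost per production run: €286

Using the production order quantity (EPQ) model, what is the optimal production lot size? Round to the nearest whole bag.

d = 73,000/250 = 292.0000 bags/day;  effective holding cost H(1 − d/p) = 19.8·(1 − 292.0000/1384) = 15.62254
Q* = √(2DS / H_eff) = √(2·73,000·286 / 15.62254) ≈ 1,634.87

1,635 bags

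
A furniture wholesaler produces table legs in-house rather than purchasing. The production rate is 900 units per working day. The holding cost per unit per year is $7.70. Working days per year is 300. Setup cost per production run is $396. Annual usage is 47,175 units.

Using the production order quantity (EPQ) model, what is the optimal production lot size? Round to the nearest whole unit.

d = 47,175/300 = 157.2500 units/day;  effective holding cost H(1 − d/p) = 7.7·(1 − 157.2500/900) = 6.35464
Q* = √(2DS / H_eff) = √(2·47,175·396 / 6.35464) ≈ 2,424.78

2,425 units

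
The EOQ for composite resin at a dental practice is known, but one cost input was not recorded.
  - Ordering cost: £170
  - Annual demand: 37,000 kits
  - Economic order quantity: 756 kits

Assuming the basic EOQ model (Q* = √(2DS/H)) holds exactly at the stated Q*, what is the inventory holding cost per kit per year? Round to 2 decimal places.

Since Q* = (2DS/H)^½, squaring gives Q*²·H = 2DS.
H = 2DS / Q² = 2 × 37,000 × 170 / 756² = 22.0109

£22.01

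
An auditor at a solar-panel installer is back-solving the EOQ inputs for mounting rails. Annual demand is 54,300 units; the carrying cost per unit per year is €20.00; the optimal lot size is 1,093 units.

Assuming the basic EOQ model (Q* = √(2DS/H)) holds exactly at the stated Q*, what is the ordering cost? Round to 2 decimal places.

€220.01

Since Q* = (2DS/H)^½, squaring gives Q*²·H = 2DS.
S = Q²H / (2D) = 1,093² × 20 / (2 × 54,300) = 220.0090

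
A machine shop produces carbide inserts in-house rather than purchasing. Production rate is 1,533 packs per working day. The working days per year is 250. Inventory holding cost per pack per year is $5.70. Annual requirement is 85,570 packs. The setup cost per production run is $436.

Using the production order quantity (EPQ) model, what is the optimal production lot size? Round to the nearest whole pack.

Daily demand d = 85,570/250 = 342.280; p = 1533; 1 − d/p = 0.77673
EPQ = √(2DS / (H(1 − d/p)))
    = √(2 × 85,570 × 436 / (5.7 × 0.77673)) ≈ 4,105.33

4,105 packs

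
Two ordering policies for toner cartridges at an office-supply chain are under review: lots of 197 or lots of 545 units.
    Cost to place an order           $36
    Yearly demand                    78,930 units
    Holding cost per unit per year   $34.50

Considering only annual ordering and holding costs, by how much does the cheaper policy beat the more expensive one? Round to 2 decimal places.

$3,207.03

For each Q, cost = (D/Q)·S + (Q/2)·H.
TC(197) = (78,930/197)×36 + (197/2)×34.5 = $17,822.01
TC(545) = (78,930/545)×36 + (545/2)×34.5 = $14,614.97
Lots of 545 are cheaper by $3,207.03.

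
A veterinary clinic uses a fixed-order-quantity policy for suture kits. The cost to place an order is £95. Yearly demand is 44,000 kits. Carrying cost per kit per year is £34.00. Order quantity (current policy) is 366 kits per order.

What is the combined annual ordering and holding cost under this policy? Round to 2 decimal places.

Orders/yr = 44,000/366 = 120.219; ordering cost = 120.219 × £95 = £11,420.77
Average inventory = 366/2 = 183; holding cost = 183 × £34 = £6,222.00
Total = £11,420.77 + £6,222.00 = £17,642.77

£17,642.77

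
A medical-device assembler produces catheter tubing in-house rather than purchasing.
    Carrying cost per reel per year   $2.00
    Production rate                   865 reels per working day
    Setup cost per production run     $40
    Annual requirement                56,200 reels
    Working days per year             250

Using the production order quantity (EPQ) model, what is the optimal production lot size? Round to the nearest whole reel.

1,743 reels

Daily demand d = 56,200/250 = 224.800; p = 865; 1 − d/p = 0.74012
EPQ = √(2DS / (H(1 − d/p)))
    = √(2 × 56,200 × 40 / (2 × 0.74012)) ≈ 1,742.80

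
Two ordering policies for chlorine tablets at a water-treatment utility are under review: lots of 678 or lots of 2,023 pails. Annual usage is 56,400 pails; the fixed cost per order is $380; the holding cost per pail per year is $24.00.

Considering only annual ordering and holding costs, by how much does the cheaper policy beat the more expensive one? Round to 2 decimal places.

TC(Q) = (D/Q)S + (Q/2)H
TC(678) = (56,400/678)×380 + (678/2)×24 = $39,746.62
TC(2,023) = (56,400/2,023)×380 + (2,023/2)×24 = $34,870.17
Cheaper: Q = 2,023.  Difference = $4,876.45

$4,876.45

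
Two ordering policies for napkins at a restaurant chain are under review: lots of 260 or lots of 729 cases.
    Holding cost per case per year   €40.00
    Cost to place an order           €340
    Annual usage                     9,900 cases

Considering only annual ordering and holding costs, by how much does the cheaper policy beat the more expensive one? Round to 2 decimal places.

TC(Q) = (D/Q)S + (Q/2)H
TC(260) = (9,900/260)×340 + (260/2)×40 = €18,146.15
TC(729) = (9,900/729)×340 + (729/2)×40 = €19,197.28
Cheaper: Q = 260.  Difference = €1,051.13

€1,051.13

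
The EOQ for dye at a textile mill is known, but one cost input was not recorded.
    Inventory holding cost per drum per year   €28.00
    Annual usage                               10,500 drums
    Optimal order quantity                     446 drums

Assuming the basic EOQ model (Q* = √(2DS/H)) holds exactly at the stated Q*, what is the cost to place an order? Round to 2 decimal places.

EOQ relation: Q² = 2DS/H, so rearrange for the unknown.
S = Q²H / (2D) = 446² × 28 / (2 × 10,500) = 265.2213

€265.22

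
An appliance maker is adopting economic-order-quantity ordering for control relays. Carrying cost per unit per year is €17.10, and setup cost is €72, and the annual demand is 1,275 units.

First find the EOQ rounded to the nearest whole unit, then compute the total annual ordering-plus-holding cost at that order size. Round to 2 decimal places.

€1,771.89

Optimal lot size Q* = (2 × 1,275 × €72 / €17.1)^½ ≈ 103.62 → Q = 104 units
Ordering: D/Q × S = 1,275/104 × €72 = €882.69
Holding:  Q/2 × H = 104/2 × €17.1 = €889.20
Total = €882.69 + €889.20 = €1,771.89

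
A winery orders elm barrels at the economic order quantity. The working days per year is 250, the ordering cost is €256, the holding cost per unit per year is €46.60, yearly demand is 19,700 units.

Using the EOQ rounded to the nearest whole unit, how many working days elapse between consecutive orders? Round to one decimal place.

5.9 days

Q* = √(2·D·S / H) = √(2·19,700·256 / 46.6) = √216,446.4 ≈ 465.24 → Q = 465 units
Days between orders = 250 / (D/Q) = 250 / 42.366 ≈ 5.901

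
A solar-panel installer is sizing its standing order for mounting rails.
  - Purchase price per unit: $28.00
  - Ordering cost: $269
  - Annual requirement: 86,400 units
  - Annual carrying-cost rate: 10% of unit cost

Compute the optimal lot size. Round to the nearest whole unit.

Carrying cost H = $28 × 10% = $2.8000/unit/yr
2DS/H = 2·86,400·269/2.8 = 16,601,142.86
EOQ = √16,601,142.86 ≈ 4,074.45

4,074 units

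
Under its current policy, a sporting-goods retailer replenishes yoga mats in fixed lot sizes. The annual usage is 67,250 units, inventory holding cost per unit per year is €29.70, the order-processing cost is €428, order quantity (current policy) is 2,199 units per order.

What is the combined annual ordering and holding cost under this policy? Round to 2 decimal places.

Ordering: D/Q × S = 67,250/2,199 × €428 = €13,089.13
Holding:  Q/2 × H = 2,199/2 × €29.7 = €32,655.15
Total = €13,089.13 + €32,655.15 = €45,744.28

€45,744.28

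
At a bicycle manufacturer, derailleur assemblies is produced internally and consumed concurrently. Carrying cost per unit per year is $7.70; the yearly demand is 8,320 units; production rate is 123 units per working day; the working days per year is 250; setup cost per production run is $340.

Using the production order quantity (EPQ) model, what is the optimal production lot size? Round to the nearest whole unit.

1,004 units

d = 8,320/250 = 33.2800 units/day;  effective holding cost H(1 − d/p) = 7.7·(1 − 33.2800/123) = 5.61662
Q* = √(2DS / H_eff) = √(2·8,320·340 / 5.61662) ≈ 1,003.64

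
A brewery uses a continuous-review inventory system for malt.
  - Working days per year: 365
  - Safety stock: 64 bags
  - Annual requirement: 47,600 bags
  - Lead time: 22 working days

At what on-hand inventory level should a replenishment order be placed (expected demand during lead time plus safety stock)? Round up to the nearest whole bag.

2,934 bags

Daily demand d = 47,600 / 365 = 130.411 bags/day
Demand during lead time = 130.411 × 22 = 2,869.04
Reorder point = 2,869.04 + 64 = 2,933.04 → round up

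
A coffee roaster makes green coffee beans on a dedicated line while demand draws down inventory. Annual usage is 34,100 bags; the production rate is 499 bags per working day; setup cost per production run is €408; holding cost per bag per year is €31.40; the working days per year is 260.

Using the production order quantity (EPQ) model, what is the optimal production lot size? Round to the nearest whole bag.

1,096 bags

d = 34,100/260 = 131.1538 bags/day;  effective holding cost H(1 − d/p) = 31.4·(1 − 131.1538/499) = 23.14703
Q* = √(2DS / H_eff) = √(2·34,100·408 / 23.14703) ≈ 1,096.41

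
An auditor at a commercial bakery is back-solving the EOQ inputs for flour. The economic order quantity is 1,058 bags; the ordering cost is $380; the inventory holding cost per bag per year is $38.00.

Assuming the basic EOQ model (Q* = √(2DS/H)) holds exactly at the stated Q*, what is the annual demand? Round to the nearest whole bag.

55,968 bags per year

From Q* = √(2DS/H) ⇒ Q*² = 2DS/H.
D = Q²H / (2S) = 1,058² × 38 / (2 × 380) = 55,968.20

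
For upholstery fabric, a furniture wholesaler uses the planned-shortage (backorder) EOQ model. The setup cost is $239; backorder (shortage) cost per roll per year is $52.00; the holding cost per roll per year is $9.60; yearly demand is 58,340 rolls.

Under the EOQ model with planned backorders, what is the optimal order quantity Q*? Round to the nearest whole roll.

1,855 rolls

Basic EOQ = √(2·58,340·239/9.6) = 1,704.361
Backorder adjustment √((H+b)/b) = √((9.6+52)/52) = 1.0884
Q* = 1,704.361 × 1.0884 ≈ 1,855.03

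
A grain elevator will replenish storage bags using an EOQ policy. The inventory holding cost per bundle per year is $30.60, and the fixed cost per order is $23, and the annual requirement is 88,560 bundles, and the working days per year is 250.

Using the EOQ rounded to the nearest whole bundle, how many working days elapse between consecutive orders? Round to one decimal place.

1.0 days

Q* = √(2·D·S / H) = √(2·88,560·23 / 30.6) = √133,129.4 ≈ 364.87 → Q = 365 bundles
Days between orders = 250 / (D/Q) = 250 / 242.630 ≈ 1.030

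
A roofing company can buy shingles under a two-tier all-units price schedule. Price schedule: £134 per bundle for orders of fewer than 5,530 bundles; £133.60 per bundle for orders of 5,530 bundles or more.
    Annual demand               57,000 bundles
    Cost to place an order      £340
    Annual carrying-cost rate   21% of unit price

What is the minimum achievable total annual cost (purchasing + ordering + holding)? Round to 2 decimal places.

£7,671,025.84

H₁ = 21%×£134 = £28.1400;  H₂ = 21%×£133.60 = £28.0560
EOQ₁ = √(2×57,000×340/28.1400) = 1,173.63  (< 5,530, feasible at tier 1)
EOQ₂ = √(2×57,000×340/28.0560) = 1,175.38  (< 5,530 → use Q = 5,530 at tier-2 price)
TC(tier 1 (EOQ₁), Q≈1,173.6) = £7,671,025.84
TC(tier 2, Q≈5,530.0) = £7,696,279.36
Minimum at tier 1 (EOQ₁): £7,671,025.84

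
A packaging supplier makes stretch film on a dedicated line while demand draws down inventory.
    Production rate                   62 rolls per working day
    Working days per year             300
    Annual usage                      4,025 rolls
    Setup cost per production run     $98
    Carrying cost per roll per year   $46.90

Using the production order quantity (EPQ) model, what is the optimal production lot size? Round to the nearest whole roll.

147 rolls

d = 4,025/300 = 13.4167 rolls/day;  effective holding cost H(1 − d/p) = 46.9·(1 − 13.4167/62) = 36.75094
Q* = √(2DS / H_eff) = √(2·4,025·98 / 36.75094) ≈ 146.51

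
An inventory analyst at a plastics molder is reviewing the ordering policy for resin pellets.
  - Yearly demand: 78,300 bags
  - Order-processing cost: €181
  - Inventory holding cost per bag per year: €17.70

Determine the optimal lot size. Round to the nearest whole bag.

Optimal lot size Q* = (2 × 78,300 × €181 / €17.7)^½ ≈ 1,265.46

1,265 bags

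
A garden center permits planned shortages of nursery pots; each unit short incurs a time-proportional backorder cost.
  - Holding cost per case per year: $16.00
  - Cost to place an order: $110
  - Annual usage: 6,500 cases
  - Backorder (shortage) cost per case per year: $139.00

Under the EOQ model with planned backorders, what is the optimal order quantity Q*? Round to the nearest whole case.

316 cases

Basic EOQ = √(2·6,500·110/16) = 298.957
Backorder adjustment √((H+b)/b) = √((16+139)/139) = 1.0560
Q* = 298.957 × 1.0560 ≈ 315.69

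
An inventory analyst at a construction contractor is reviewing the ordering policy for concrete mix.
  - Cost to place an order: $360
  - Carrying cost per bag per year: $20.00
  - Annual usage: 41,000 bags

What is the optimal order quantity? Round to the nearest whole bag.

1,215 bags

EOQ = √(2DS/H) = √(2 × 41,000 × 360 / 20)
    = √(1,476,000.00) ≈ 1,214.91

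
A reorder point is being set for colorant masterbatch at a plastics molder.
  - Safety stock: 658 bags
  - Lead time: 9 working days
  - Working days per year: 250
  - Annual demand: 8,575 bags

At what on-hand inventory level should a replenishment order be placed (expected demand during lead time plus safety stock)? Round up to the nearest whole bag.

967 bags

Daily demand d = 8,575 / 250 = 34.300 bags/day
Demand during lead time = 34.300 × 9 = 308.70
Reorder point = 308.70 + 658 = 966.70 → round up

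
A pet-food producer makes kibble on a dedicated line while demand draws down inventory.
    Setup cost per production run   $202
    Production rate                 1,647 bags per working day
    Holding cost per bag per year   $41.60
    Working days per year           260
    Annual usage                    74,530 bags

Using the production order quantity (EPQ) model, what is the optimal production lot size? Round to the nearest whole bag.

936 bags

d = 74,530/260 = 286.6538 bags/day;  effective holding cost H(1 − d/p) = 41.6·(1 − 286.6538/1647) = 34.35968
Q* = √(2DS / H_eff) = √(2·74,530·202 / 34.35968) ≈ 936.12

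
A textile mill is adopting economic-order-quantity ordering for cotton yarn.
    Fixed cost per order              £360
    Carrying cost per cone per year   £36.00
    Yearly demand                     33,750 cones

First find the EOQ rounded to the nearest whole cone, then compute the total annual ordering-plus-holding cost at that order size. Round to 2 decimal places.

2DS/H = 2·33,750·360/36 = 675,000.00
EOQ = √675,000.00 ≈ 821.58 → Q = 822 cones
Annual ordering cost = (D/Q)·S = (33,750/822) × 360 = £14,781.02
Annual holding cost  = (Q/2)·H = (822/2) × 36 = £14,796.00
Total = £14,781.02 + £14,796.00 = £29,577.02

£29,577.02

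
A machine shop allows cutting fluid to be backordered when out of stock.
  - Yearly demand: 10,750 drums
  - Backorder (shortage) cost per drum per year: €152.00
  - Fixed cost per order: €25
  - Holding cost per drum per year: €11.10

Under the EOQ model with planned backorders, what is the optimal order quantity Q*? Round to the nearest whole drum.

Basic EOQ = √(2·10,750·25/11.1) = 220.053
Backorder adjustment √((H+b)/b) = √((11.1+152)/152) = 1.0359
Q* = 220.053 × 1.0359 ≈ 227.95

228 drums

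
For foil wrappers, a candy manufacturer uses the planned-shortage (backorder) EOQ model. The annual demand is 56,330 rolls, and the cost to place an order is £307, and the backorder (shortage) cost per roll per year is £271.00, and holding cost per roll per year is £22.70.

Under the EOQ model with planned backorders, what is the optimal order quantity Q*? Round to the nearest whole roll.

Q* = √(2DS/H) · √((H + b)/b)
   = √(2 × 56,330 × 307 / 22.7) · √((22.7 + 271) / 271)
   = 1,234.358 × 1.0410 ≈ 1,285.02

1,285 rolls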